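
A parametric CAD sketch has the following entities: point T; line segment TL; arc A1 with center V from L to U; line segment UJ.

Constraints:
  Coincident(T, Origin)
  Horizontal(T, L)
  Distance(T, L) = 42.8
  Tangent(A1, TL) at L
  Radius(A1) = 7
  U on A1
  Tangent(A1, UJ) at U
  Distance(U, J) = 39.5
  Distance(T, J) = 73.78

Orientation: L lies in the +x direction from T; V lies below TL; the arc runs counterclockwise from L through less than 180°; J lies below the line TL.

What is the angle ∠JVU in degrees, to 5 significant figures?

79.951°

T is at the origin; TL is horizontal with |TL| = 42.8 and L on the +x side, so L = (42.800, 0.0000). Tangency of A1 to TL means the radius VL is perpendicular to TL, so V = L + (0, -7) = (42.800, -7.0000). Since VU ⟂ UJ (tangency), |VJ| = √(7.0² + 39.5²) = 40.115 regardless of where U sits on A1. So J lies on both circle(T, 73.78) and circle(V, 40.115); the below-TL intersection is J = (59.667, -43.397). U is the foot of the tangent from J: U = (37.060, -11.006).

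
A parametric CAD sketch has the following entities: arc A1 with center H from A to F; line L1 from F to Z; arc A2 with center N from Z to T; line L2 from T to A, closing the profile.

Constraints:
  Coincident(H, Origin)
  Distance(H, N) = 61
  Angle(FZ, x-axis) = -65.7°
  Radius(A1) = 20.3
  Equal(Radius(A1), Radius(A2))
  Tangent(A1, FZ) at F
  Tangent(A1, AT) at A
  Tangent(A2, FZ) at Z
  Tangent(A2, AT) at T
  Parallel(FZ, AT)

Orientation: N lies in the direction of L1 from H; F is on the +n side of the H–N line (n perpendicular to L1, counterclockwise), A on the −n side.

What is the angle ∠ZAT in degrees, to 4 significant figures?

33.65°

The slot axis is L1's direction at -65.7°, so u = (cos -65.7°, sin -65.7°) = (0.4115, -0.9114) and n = (−sin -65.7°, cos -65.7°) = (0.9114, 0.4115). H is at the origin and N lies 61.0 along u from H, so N = 61.0·u = (25.10, -55.60). Tangency of A1 to both parallel lines with radius 20.3 puts F and A at H ± 20.3·n: F = (18.50, 8.354), A = (-18.50, -8.354). Equal radii place Z and T the same way about N: Z = N + 20.3·n = (43.60, -47.24), T = N − 20.3·n = (6.601, -63.95). Then cos ∠ZAT = AZ·AT / (|AZ||AT|), giving 33.65°.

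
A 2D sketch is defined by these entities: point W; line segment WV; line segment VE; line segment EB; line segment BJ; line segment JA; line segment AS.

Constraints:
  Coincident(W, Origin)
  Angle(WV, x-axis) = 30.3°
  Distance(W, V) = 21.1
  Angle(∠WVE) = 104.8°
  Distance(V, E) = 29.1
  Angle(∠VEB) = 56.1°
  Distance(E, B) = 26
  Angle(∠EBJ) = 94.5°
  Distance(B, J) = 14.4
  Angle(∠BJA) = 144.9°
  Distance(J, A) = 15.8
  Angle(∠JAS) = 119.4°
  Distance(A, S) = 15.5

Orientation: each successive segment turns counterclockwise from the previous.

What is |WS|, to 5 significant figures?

34.193

∠BJA = 144.9° gives JA at -10.000° from the x-axis; with |JA| = 15.8, A = (19.245, 6.0024). ∠JAS = 119.4° gives AS at 50.600° from the x-axis; with |AS| = 15.5, S = (29.084, 17.980). Then |WS| = |S − W| = 34.193.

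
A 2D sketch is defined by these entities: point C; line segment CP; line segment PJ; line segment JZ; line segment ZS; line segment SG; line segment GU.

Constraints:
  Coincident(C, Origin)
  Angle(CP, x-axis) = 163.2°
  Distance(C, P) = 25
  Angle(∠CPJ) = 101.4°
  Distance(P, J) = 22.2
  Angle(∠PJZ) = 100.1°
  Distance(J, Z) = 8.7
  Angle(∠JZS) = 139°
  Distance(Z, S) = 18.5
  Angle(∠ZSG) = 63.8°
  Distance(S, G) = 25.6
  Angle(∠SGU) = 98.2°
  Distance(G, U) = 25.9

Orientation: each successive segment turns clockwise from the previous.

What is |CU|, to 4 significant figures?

45.86

C is at the origin; CP runs at 163.2° with length 25.0, so P = (-23.93, 7.226). ∠CPJ = 101.4° gives PJ at 84.60° from the x-axis; with |PJ| = 22.2, J = (-21.84, 29.33). ∠PJZ = 100.1° gives JZ at 4.700° from the x-axis; with |JZ| = 8.7, Z = (-13.17, 30.04). ∠JZS = 139.0° gives ZS at -36.30° from the x-axis; with |ZS| = 18.5, S = (1.737, 19.09). ∠ZSG = 63.8° gives SG at -152.5° from the x-axis; with |SG| = 25.6, G = (-20.97, 7.267). ∠SGU = 98.2° gives GU at 125.7° from the x-axis; with |GU| = 25.9, U = (-36.08, 28.30). Then |CU| = |U − C| = 45.86.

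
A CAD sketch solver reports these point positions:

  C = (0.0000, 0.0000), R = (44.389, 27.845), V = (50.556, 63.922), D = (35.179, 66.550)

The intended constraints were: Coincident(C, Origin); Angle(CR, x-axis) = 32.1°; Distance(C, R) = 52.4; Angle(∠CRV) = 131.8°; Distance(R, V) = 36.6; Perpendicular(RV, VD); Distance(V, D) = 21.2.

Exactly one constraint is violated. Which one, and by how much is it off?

Distance(V, D) = 21.2 — off by 5.60.

C = (0.00, 0.00) ✓; CR at 32.10° ✓; |CR| = 52.40 ✓; ∠CRV = 131.8° ✓; |RV| = 36.60 ✓; ∠(RV, VD) = 90.00° ✓; |VD| = 15.60 ✗.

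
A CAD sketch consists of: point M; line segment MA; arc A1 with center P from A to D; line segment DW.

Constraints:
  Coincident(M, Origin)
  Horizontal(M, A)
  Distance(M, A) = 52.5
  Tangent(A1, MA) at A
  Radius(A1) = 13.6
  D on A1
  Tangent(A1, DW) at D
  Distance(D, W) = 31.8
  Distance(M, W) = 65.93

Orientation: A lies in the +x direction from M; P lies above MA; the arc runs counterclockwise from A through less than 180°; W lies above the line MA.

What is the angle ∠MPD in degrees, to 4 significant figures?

160.0°

Checks: |MA| = 52.50 ✓; |PD| = 13.60 ✓; ∠(PD, DW) = 90.00° ✓; |DW| = 31.80 ✓; |MW| = 65.93 ✓.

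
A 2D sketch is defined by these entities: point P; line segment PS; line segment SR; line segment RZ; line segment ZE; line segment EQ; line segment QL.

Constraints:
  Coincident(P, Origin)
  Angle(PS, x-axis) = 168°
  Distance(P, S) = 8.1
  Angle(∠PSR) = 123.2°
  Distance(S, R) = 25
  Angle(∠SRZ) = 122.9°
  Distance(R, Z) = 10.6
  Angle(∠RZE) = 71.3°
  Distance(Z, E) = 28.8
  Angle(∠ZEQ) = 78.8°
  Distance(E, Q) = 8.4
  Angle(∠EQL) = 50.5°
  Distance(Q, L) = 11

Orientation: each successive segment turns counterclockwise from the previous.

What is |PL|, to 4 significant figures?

17.31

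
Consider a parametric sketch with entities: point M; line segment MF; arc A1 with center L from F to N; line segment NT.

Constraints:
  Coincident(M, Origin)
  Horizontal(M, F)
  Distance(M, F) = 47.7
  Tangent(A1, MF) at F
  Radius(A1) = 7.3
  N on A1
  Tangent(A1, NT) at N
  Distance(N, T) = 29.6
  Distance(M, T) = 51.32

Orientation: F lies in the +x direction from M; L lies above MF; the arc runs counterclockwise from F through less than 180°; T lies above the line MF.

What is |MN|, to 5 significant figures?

54.905

Checks: ∠(LF, FM) = 90.00° ✓; |LN| = 7.300 ✓; ∠(LN, NT) = 90.00° ✓; |NT| = 29.60 ✓; |MT| = 51.32 ✓.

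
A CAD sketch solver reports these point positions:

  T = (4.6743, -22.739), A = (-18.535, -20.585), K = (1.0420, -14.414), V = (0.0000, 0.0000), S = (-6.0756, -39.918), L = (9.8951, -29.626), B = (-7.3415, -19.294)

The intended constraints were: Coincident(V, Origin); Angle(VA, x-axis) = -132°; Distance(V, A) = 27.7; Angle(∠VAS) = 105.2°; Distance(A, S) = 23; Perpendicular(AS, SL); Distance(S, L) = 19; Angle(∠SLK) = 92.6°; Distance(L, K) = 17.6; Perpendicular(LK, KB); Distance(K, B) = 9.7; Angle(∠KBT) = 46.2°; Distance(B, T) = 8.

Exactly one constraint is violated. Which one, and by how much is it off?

Distance(B, T) = 8 — off by 4.50.

V = (0.00, 0.00) ✓; VA at -132.0° ✓; |VA| = 27.70 ✓; ∠VAS = 105.2° ✓; |AS| = 23.00 ✓; ∠(AS, SL) = 90.00° ✓; |SL| = 19.00 ✓; ∠SLK = 92.60° ✓; |LK| = 17.60 ✓; ∠(LK, KB) = 90.00° ✓; |KB| = 9.700 ✓; ∠KBT = 46.20° ✓; |BT| = 12.50 ✗.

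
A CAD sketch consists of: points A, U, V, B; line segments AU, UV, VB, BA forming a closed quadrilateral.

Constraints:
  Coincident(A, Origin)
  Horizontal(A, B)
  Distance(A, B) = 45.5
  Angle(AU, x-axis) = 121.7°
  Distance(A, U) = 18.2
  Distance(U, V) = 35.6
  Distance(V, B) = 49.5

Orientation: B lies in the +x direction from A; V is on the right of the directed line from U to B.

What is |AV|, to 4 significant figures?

18.88

A is at the origin; A and B share the same y with |AB| = 45.5 and B in +x, so B = (45.5, 0). AU runs at 121.7° with |AU| = 18.2, so U = (-9.564, 15.48). V is determined by |UV| = 35.6 and |VB| = 49.5 together: it lies at the intersection of circle(U, 35.6) and circle(B, 49.5). With |UB| = 57.20, the foot of the radical line on UB is 18.26 from U and the perpendicular offset is √(35.6² − 18.26²) = 30.56. Taking the right-of-UB solution: V = (-0.2589, -18.88).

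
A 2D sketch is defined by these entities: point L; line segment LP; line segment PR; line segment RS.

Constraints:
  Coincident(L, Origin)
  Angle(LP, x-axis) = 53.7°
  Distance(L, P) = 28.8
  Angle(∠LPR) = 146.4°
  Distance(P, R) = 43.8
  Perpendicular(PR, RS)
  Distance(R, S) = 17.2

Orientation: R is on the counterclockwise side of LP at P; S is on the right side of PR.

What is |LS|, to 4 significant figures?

75.45

L is at the origin; LP runs at 53.7° with length 28.8, so P = 28.8·(cos 53.7°, sin 53.7°) = (17.05, 23.21). ∠LPR = 146.4°, so PR runs at 53.7° + (180° − 146.4°) = 87.30° from the x-axis; with |PR| = 43.8, R = P + 43.8·(cos 87.30°, sin 87.30°) = (19.11, 66.96). The perpendicularity gives RS at right angles to PR; with |RS| = 17.2 on the right of PR, S = R + 17.2·(0.9989, -0.04711) = (36.29, 66.15). Then |LS| = |S − L| = 75.45.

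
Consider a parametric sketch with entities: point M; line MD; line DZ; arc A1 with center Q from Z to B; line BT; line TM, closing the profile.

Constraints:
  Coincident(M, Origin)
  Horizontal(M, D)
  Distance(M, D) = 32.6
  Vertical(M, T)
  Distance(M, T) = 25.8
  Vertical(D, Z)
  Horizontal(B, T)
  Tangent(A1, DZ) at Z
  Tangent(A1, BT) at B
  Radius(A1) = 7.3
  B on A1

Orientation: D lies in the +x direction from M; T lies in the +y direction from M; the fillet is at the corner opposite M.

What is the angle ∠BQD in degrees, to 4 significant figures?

158.5°

M is at the origin; MD is horizontal with |MD| = 32.6 and D on the +x side, so D = (32.60, 0.000). MT is vertical with |MT| = 25.8 and T on the +y side, so T = (0.000, 25.80). The virtual corner opposite M is at (32.60, 25.80). A1 meets DZ tangentially, so QZ is at right angles to DZ and since A1 is tangent to BT there, QB ⟂ BT, with radius 7.3, so the center Q sits 7.3 in from both sides at Q = (25.30, 18.50). That places the tangent points at Z = (32.60, 18.50) on DZ and B = (25.30, 25.80) on BT. Then cos ∠BQD = QB·QD / (|QB||QD|), giving 158.5°.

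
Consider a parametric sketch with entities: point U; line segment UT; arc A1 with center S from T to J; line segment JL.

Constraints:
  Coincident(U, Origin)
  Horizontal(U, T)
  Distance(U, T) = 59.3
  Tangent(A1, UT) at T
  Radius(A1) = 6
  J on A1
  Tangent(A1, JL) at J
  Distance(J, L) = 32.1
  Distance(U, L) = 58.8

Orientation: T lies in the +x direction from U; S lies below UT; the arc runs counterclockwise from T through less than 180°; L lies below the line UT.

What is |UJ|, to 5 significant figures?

53.649

U is at the origin; UT is horizontal with |UT| = 59.3 and T on the +x side, so T = (59.300, 0.0000). Tangency of A1 to UT means the radius ST is perpendicular to UT, so S = T + (0, -6) = (59.300, -6.0000). Since SJ ⟂ JL (tangency), |SL| = √(6.0² + 32.1²) = 32.656 regardless of where J sits on A1. So L lies on both circle(U, 58.8) and circle(S, 32.656); the below-UT intersection is L = (46.469, -36.029). J is the foot of the tangent from L: J = (53.443, -4.6963).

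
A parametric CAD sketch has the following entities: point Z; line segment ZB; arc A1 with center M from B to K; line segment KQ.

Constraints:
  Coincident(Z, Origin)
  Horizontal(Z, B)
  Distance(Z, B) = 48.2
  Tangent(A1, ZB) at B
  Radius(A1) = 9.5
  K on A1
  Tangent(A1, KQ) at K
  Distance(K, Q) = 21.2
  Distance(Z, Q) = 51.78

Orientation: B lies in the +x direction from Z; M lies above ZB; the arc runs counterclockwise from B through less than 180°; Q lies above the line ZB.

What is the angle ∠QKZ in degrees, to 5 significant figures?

63.899°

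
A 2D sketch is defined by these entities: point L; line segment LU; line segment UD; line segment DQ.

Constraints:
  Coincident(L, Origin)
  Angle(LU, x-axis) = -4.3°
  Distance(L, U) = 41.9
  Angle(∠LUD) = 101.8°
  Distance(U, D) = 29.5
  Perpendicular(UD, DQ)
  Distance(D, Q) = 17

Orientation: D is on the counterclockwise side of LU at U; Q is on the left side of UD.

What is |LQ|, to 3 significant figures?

45.0

L is at the origin; LU runs at -4.3° with length 41.9, so U = 41.9·(cos -4.3°, sin -4.3°) = (41.8, -3.14). ∠LUD = 101.8°, so UD runs at -4.3° + (180° − 101.8°) = 73.9° from the x-axis; with |UD| = 29.5, D = U + 29.5·(cos 73.9°, sin 73.9°) = (50.0, 25.2). UD is perpendicular to DQ; with |DQ| = 17.0 on the left of UD, Q = D + 17.0·(-0.961, 0.277) = (33.6, 29.9). Then |LQ| = |Q − L| = 45.0.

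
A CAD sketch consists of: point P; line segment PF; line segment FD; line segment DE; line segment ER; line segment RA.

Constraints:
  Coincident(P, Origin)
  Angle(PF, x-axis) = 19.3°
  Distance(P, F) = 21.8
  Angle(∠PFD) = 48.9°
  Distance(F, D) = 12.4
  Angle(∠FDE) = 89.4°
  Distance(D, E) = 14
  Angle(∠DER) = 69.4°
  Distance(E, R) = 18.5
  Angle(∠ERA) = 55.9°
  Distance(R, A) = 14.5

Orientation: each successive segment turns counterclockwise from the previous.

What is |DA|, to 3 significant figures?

5.55

∠DER = 69.4° gives ER at -8.40° from the x-axis; with |ER| = 18.5, R = (21.3, -1.62). ∠ERA = 55.9° gives RA at 116° from the x-axis; with |RA| = 14.5, A = (15.0, 11.4). Then |DA| = |A − D| = 5.55.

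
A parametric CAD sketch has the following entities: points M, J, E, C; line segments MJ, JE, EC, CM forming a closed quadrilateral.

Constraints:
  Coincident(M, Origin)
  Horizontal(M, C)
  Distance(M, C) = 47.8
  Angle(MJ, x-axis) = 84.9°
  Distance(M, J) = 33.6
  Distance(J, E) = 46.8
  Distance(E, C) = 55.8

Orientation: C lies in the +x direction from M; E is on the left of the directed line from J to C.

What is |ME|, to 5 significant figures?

71.079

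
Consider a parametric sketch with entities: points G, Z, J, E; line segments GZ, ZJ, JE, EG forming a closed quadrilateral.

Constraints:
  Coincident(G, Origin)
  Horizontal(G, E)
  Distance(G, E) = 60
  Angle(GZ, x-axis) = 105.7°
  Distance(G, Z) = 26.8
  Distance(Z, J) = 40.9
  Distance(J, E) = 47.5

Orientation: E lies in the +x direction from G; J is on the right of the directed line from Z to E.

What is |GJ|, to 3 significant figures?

16.5

Checks: |ZJ| = 40.90 ✓; |JE| = 47.50 ✓.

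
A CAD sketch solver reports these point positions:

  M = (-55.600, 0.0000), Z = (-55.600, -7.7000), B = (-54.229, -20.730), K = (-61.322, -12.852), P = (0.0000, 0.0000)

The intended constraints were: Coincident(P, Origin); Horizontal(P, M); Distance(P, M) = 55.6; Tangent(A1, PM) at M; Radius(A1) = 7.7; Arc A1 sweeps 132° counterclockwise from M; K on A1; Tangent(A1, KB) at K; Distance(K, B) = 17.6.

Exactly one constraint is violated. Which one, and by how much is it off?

Distance(K, B) = 17.6 — off by 7.00.

P = (0.00, 0.00) ✓; P.y = 0.00, M.y = 0.00 ✓; |PM| = 55.60 ✓; ∠(ZM, MP) = 90.00° ✓; |ZM| = 7.700 ✓; bearing(Z→K) − bearing(Z→M) = 132.0° ✓; |ZK| = 7.700 ✓; ∠(ZK, KB) = 90.00° ✓; |KB| = 10.60 ✗.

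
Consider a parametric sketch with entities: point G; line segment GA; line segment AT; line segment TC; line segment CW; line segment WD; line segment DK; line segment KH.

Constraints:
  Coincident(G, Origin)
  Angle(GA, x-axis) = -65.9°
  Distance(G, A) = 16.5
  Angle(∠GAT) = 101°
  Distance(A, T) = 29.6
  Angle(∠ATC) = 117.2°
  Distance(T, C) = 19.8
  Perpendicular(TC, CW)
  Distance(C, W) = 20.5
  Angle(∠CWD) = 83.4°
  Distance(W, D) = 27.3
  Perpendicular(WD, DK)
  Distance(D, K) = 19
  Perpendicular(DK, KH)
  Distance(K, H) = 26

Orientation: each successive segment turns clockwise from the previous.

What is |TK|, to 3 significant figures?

5.35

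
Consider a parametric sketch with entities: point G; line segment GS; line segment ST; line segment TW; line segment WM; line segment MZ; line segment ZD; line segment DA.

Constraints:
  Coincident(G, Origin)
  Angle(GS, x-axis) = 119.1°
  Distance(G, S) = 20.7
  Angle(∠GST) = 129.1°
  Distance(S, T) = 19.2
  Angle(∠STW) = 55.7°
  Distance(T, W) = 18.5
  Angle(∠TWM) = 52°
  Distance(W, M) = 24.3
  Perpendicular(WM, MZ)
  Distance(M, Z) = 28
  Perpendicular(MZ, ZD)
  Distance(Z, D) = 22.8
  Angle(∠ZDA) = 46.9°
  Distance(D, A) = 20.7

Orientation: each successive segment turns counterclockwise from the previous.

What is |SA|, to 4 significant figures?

16.67

G is at the origin; GS runs at 119.1° with length 20.7, so S = (-10.07, 18.09). ∠GST = 129.1° gives ST at 170.0° from the x-axis; with |ST| = 19.2, T = (-28.98, 21.42). ∠STW = 55.7° gives TW at -65.70° from the x-axis; with |TW| = 18.5, W = (-21.36, 4.560). ∠TWM = 52.0° gives WM at 62.30° from the x-axis; with |WM| = 24.3, M = (-10.07, 26.08). WM ⟂ MZ, so MZ runs at 152.3°; with |MZ| = 28.0, Z = (-34.86, 39.09). MZ ⟂ ZD, so ZD runs at -117.7°; with |ZD| = 22.8, D = (-45.46, 18.90). ∠ZDA = 46.9° gives DA at 15.40° from the x-axis; with |DA| = 20.7, A = (-25.50, 24.40). Then |SA| = |A − S| = 16.67.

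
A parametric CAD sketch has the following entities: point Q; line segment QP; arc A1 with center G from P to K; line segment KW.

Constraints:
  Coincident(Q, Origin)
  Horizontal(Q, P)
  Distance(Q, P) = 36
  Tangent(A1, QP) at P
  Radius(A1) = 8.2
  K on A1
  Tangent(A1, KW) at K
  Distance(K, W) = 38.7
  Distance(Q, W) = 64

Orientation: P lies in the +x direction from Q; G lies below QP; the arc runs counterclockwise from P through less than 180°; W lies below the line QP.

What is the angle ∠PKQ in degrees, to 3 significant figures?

102°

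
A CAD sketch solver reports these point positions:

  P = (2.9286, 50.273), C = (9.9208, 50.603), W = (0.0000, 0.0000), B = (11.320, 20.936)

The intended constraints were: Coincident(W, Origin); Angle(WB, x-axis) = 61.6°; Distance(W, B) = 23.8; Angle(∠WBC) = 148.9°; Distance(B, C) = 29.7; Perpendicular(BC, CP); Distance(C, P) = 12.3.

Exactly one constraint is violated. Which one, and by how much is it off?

Distance(C, P) = 12.3 — off by 5.30.

W = (0.00, 0.00) ✓; WB at 61.60° ✓; |WB| = 23.80 ✓; ∠WBC = 148.9° ✓; |BC| = 29.70 ✓; ∠(BC, CP) = 90.00° ✓; |CP| = 7.000 ✗.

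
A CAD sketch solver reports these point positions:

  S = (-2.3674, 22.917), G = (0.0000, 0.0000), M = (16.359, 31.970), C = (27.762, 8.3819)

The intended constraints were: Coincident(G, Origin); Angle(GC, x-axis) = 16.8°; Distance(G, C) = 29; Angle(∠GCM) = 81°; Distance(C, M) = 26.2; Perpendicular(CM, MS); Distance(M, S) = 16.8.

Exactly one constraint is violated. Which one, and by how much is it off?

Distance(M, S) = 16.8 — off by 4.00.

G = (0.00, 0.00) ✓; GC at 16.80° ✓; |GC| = 29.00 ✓; ∠GCM = 81.00° ✓; |CM| = 26.20 ✓; ∠(CM, MS) = 90.00° ✓; |MS| = 20.80 ✗.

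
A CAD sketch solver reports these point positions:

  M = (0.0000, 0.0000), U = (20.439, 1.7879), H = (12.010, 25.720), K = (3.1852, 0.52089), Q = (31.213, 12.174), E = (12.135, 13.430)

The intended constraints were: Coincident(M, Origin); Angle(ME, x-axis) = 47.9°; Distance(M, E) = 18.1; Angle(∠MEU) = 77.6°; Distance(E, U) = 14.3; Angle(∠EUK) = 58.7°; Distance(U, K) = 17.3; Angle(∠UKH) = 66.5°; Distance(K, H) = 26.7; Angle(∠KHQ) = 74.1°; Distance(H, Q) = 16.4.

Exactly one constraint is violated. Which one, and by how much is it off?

Distance(H, Q) = 16.4 — off by 7.10.

M = (0.00, 0.00) ✓; ME at 47.90° ✓; |ME| = 18.10 ✓; ∠MEU = 77.60° ✓; |EU| = 14.30 ✓; ∠EUK = 58.70° ✓; |UK| = 17.30 ✓; ∠UKH = 66.50° ✓; |KH| = 26.70 ✓; ∠KHQ = 74.10° ✓; |HQ| = 23.50 ✗.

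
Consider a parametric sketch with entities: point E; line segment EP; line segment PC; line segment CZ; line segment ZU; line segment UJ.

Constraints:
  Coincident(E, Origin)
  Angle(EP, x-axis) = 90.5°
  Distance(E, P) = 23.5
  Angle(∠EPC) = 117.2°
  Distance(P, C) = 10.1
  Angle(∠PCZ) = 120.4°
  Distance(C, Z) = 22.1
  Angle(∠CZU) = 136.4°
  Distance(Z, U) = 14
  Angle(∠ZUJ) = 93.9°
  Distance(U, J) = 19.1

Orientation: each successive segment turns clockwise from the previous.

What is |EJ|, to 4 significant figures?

13.24

∠CZU = 136.4° gives ZU at -75.50° from the x-axis; with |ZU| = 14.0, U = (31.00, 2.961). ∠ZUJ = 93.9° gives UJ at -161.6° from the x-axis; with |UJ| = 19.1, J = (12.88, -3.067). Then |EJ| = |J − E| = 13.24.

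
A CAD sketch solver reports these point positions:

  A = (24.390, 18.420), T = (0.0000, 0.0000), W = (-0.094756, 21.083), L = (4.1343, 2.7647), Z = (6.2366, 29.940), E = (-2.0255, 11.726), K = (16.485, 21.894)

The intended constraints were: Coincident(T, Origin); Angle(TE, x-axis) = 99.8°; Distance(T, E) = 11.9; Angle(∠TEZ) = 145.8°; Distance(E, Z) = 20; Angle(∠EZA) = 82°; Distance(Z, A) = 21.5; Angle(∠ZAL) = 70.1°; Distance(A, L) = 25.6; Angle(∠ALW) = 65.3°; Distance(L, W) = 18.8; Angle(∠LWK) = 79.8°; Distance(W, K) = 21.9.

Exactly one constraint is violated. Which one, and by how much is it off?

Distance(W, K) = 21.9 — off by 5.30.

T = (0.00, 0.00) ✓; TE at 99.80° ✓; |TE| = 11.90 ✓; ∠TEZ = 145.8° ✓; |EZ| = 20.00 ✓; ∠EZA = 82.00° ✓; |ZA| = 21.50 ✓; ∠ZAL = 70.10° ✓; |AL| = 25.60 ✓; ∠ALW = 65.30° ✓; |LW| = 18.80 ✓; ∠LWK = 79.80° ✓; |WK| = 16.60 ✗.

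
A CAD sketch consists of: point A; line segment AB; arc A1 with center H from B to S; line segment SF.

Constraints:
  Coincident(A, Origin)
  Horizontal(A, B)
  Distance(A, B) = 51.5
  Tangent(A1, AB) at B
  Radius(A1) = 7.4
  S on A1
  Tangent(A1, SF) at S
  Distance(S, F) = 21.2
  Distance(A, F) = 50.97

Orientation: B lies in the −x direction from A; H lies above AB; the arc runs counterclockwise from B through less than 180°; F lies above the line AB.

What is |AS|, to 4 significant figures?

44.65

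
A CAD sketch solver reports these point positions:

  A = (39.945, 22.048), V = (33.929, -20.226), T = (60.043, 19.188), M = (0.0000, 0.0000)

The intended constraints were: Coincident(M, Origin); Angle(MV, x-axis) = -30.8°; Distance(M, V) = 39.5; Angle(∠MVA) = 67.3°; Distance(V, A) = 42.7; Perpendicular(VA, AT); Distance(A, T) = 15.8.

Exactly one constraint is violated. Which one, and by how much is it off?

Distance(A, T) = 15.8 — off by 4.50.

M = (0.00, 0.00) ✓; MV at -30.80° ✓; |MV| = 39.50 ✓; ∠MVA = 67.30° ✓; |VA| = 42.70 ✓; ∠(VA, AT) = 90.00° ✓; |AT| = 20.30 ✗.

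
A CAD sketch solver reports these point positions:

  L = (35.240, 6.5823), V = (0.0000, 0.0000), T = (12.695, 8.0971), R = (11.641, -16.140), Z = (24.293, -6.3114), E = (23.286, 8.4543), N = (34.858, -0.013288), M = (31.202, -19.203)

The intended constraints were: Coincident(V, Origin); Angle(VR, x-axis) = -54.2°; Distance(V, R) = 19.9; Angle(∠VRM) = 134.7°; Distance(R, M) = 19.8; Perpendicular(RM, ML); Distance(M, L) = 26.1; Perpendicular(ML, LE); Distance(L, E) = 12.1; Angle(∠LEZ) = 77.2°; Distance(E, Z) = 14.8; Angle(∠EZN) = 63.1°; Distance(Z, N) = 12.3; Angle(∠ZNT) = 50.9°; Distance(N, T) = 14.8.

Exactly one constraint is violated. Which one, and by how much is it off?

Distance(N, T) = 14.8 — off by 8.80.

V = (0.00, 0.00) ✓; VR at -54.20° ✓; |VR| = 19.90 ✓; ∠VRM = 134.7° ✓; |RM| = 19.80 ✓; ∠(RM, ML) = 90.00° ✓; |ML| = 26.10 ✓; ∠(ML, LE) = 90.00° ✓; |LE| = 12.10 ✓; ∠LEZ = 77.20° ✓; |EZ| = 14.80 ✓; ∠EZN = 63.10° ✓; |ZN| = 12.30 ✓; ∠ZNT = 50.90° ✓; |NT| = 23.60 ✗.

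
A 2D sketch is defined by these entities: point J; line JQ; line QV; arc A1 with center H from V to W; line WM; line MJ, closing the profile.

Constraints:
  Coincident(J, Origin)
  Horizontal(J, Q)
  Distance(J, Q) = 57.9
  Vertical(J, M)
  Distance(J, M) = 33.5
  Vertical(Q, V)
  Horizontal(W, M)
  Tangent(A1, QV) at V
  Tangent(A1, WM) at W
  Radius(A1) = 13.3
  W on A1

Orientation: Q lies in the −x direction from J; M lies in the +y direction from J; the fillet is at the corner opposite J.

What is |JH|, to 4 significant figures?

48.96

J is at the origin; J and Q share the same y with |JQ| = 57.9 and Q on the −x side, so Q = (-57.90, 0.000). JM is vertical with |JM| = 33.5 and M on the +y side, so M = (0.000, 33.50). The virtual corner opposite J is at (-57.90, 33.50). Since A1 is tangent to QV there, HV ⟂ QV and tangency of A1 to WM means the radius HW is perpendicular to WM, with radius 13.3, so the center H sits 13.3 in from both sides at H = (-44.60, 20.20). Then |JH| = |H − J| = 48.96.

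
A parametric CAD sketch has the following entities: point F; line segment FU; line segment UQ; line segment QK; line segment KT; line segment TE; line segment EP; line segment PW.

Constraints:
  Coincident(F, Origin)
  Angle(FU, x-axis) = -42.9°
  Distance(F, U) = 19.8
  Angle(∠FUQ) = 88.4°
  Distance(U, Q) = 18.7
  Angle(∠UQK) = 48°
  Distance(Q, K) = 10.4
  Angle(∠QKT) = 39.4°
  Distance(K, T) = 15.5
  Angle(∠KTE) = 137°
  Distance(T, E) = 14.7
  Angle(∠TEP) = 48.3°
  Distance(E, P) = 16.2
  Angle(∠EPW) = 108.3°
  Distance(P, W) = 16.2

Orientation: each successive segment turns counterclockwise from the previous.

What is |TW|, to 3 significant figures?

12.3

F is at the origin; FU runs at -42.9° with length 19.8, so U = (14.5, -13.5). ∠FUQ = 88.4° gives UQ at 48.7° from the x-axis; with |UQ| = 18.7, Q = (26.8, 0.570). ∠UQK = 48.0° gives QK at -179° from the x-axis; with |QK| = 10.4, K = (16.4, 0.443). ∠QKT = 39.4° gives KT at -38.7° from the x-axis; with |KT| = 15.5, T = (28.5, -9.25). ∠KTE = 137.0° gives TE at 4.30° from the x-axis; with |TE| = 14.7, E = (43.2, -8.15). ∠TEP = 48.3° gives EP at 136° from the x-axis; with |EP| = 16.2, P = (31.5, 3.11). ∠EPW = 108.3° gives PW at -152° from the x-axis; with |PW| = 16.2, W = (17.2, -4.42). Then |TW| = |W − T| = 12.3.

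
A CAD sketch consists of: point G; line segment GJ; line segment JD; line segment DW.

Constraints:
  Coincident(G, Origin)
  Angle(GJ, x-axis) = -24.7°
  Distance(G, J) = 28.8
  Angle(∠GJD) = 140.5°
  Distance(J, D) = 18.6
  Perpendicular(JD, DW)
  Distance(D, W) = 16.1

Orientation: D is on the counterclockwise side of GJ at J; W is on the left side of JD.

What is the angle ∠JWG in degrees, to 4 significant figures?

43.99°

G is at the origin; GJ runs at -24.7° with length 28.8, so J = 28.8·(cos -24.7°, sin -24.7°) = (26.17, -12.03). ∠GJD = 140.5°, so JD runs at -24.7° + (180° − 140.5°) = 14.80° from the x-axis; with |JD| = 18.6, D = J + 18.6·(cos 14.80°, sin 14.80°) = (44.15, -7.283). JD ⟂ DW; with |DW| = 16.1 on the left of JD, W = D + 16.1·(-0.2554, 0.9668) = (40.04, 8.283). Then cos ∠JWG = WJ·WG / (|WJ||WG|), giving 43.99°.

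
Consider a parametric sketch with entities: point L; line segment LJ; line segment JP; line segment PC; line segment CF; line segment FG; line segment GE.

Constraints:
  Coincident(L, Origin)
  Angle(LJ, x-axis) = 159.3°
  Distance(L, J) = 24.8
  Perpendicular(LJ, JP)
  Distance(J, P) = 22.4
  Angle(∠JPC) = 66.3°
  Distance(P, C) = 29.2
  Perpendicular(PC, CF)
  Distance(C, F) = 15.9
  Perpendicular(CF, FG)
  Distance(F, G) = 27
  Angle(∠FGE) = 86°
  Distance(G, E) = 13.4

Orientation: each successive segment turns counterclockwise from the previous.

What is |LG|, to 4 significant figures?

29.99

L is at the origin; LJ runs at 159.3° with length 24.8, so J = (-23.20, 8.766). The perpendicularity gives JP at right angles to LJ, so JP runs at -110.7°; with |JP| = 22.4, P = (-31.12, -12.19). ∠JPC = 66.3° gives PC at 3.000° from the x-axis; with |PC| = 29.2, C = (-1.957, -10.66). PC ⟂ CF, so CF runs at 93.00°; with |CF| = 15.9, F = (-2.789, 5.219). CF is perpendicular to FG, so FG runs at -177.0°; with |FG| = 27.0, G = (-29.75, 3.806). Then |LG| = |G − L| = 29.99.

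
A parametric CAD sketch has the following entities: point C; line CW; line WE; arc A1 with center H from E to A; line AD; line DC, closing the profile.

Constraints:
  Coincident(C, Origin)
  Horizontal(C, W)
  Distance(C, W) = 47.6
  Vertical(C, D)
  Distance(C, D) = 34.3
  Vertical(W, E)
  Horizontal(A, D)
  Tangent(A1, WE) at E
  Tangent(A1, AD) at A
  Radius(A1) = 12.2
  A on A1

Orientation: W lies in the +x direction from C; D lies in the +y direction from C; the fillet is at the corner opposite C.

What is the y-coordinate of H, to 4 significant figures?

22.10

C is at the origin; C and W share the same y with |CW| = 47.6 and W on the +x side, so W = (47.60, 0.000). CD is vertical with |CD| = 34.3 and D on the +y side, so D = (0.000, 34.30). The virtual corner opposite C is at (47.60, 34.30). A1 meets WE tangentially, so HE is at right angles to WE and since A1 is tangent to AD there, HA ⟂ AD, with radius 12.2, so the center H sits 12.2 in from both sides at H = (35.40, 22.10). So H.y = 22.10.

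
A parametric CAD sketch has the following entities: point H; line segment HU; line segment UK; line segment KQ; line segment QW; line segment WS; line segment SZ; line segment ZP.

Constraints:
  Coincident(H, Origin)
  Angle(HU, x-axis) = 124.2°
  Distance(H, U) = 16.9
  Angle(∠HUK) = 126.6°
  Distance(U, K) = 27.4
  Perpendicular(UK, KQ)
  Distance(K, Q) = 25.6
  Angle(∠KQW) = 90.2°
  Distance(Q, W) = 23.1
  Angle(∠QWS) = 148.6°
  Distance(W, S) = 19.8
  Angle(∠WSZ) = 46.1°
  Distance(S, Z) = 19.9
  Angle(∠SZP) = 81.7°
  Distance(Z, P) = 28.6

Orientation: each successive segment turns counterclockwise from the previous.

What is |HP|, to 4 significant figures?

32.11

H is at the origin; HU runs at 124.2° with length 16.9, so U = (-9.499, 13.98). ∠HUK = 126.6° gives UK at 177.6° from the x-axis; with |UK| = 27.4, K = (-36.88, 15.13). UK is perpendicular to KQ, so KQ runs at -92.40°; with |KQ| = 25.6, Q = (-37.95, -10.45). ∠KQW = 90.2° gives QW at -2.600° from the x-axis; with |QW| = 23.1, W = (-14.87, -11.50). ∠QWS = 148.6° gives WS at 28.80° from the x-axis; with |WS| = 19.8, S = (2.480, -1.962). ∠WSZ = 46.1° gives SZ at 162.7° from the x-axis; with |SZ| = 19.9, Z = (-16.52, 3.956). ∠SZP = 81.7° gives ZP at -99.00° from the x-axis; with |ZP| = 28.6, P = (-20.99, -24.29). Then |HP| = |P − H| = 32.11.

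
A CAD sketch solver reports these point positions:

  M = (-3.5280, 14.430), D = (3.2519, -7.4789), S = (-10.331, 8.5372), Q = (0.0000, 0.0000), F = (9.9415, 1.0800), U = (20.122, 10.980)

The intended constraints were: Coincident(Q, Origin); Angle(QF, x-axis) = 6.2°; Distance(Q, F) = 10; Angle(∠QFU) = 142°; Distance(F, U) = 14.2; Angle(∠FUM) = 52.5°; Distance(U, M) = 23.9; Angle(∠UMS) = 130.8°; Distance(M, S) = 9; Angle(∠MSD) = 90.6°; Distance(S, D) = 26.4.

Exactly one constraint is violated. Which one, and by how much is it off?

Distance(S, D) = 26.4 — off by 5.40.

Q = (0.00, 0.00) ✓; QF at 6.200° ✓; |QF| = 10.00 ✓; ∠QFU = 142.0° ✓; |FU| = 14.20 ✓; ∠FUM = 52.50° ✓; |UM| = 23.90 ✓; ∠UMS = 130.8° ✓; |MS| = 9.000 ✓; ∠MSD = 90.60° ✓; |SD| = 21.00 ✗.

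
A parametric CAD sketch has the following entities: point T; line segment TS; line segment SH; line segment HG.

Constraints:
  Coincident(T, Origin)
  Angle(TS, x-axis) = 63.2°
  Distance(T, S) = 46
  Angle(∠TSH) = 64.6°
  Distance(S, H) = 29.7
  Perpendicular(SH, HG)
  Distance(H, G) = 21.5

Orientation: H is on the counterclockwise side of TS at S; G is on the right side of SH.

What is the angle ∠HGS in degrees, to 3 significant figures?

54.1°

T is at the origin; TS runs at 63.2° with length 46.0, so S = 46.0·(cos 63.2°, sin 63.2°) = (20.7, 41.1). ∠TSH = 64.6°, so SH runs at 63.2° + (180° − 64.6°) = 179° from the x-axis; with |SH| = 29.7, H = S + 29.7·(cos 179°, sin 179°) = (-8.95, 41.8). The perpendicularity gives HG at right angles to SH; with |HG| = 21.5 on the right of SH, G = H + 21.5·(0.0244, 1.00) = (-8.43, 63.3). Then cos ∠HGS = GH·GS / (|GH||GS|), giving 54.1°.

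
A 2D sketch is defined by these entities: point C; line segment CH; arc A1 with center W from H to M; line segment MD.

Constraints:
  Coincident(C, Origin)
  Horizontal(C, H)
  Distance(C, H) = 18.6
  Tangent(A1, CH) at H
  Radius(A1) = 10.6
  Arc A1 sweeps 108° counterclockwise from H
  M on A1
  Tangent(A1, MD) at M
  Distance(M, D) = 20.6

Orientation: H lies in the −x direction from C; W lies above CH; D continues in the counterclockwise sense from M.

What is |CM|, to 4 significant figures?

16.28

C is at the origin; CH is horizontal with |CH| = 18.6 and H on the −x side, so H = (-18.60, 0.000). Tangency of A1 to CH means the radius WH is perpendicular to CH, so W = H + (0, 10.6) = (-18.60, 10.60). On A1, H sits at bearing -90° from W; a 108° counterclockwise sweep puts M at bearing 18°, so M = W + 10.6·(cos 18°, sin 18°) = (-8.519, 13.88). Then |CM| = |M − C| = 16.28.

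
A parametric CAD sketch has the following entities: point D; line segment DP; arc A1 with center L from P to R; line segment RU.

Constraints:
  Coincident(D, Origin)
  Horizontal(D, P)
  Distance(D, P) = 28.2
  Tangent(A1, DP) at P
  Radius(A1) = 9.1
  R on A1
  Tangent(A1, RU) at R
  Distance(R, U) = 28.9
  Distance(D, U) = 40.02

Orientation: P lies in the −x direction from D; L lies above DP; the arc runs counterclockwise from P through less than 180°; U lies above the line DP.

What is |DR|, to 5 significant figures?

20.783

Checks: |LP| = 9.100 ✓; |LR| = 9.100 ✓; ∠(LR, RU) = 90.00° ✓; |RU| = 28.90 ✓; |DU| = 40.02 ✓.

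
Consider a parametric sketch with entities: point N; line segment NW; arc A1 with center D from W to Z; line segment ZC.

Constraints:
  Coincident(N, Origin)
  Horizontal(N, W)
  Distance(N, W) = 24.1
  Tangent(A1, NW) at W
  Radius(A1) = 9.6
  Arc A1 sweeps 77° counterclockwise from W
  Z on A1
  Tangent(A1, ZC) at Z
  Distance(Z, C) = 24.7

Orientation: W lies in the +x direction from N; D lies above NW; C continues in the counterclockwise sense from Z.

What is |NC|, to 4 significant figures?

50.14

N is at the origin; NW is horizontal with |NW| = 24.1 and W on the +x side, so W = (24.10, 0.000). A1 meets NW tangentially, so DW is at right angles to NW, so D = W + (0, 9.6) = (24.10, 9.600). On A1, W sits at bearing -90° from D; a 77° counterclockwise sweep puts Z at bearing -13°, so Z = D + 9.6·(cos -13°, sin -13°) = (33.45, 7.440). The tangent condition forces DZ to be normal to ZC, so ZC runs along (−sin -13°, cos -13°); with |ZC| = 24.7, C = (39.01, 31.51). Then |NC| = |C − N| = 50.14.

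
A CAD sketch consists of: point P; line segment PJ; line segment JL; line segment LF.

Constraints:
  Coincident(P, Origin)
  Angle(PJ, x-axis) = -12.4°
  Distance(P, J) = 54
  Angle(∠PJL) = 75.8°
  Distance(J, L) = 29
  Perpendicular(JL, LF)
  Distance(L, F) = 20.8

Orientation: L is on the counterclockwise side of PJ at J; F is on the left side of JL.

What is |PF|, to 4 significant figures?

35.26

P is at the origin; PJ runs at -12.4° with length 54.0, so J = 54.0·(cos -12.4°, sin -12.4°) = (52.74, -11.60). ∠PJL = 75.8°, so JL runs at -12.4° + (180° − 75.8°) = 91.80° from the x-axis; with |JL| = 29.0, L = J + 29.0·(cos 91.80°, sin 91.80°) = (51.83, 17.39). JL ⟂ LF; with |LF| = 20.8 on the left of JL, F = L + 20.8·(-0.9995, -0.03141) = (31.04, 16.74). Then |PF| = |F − P| = 35.26.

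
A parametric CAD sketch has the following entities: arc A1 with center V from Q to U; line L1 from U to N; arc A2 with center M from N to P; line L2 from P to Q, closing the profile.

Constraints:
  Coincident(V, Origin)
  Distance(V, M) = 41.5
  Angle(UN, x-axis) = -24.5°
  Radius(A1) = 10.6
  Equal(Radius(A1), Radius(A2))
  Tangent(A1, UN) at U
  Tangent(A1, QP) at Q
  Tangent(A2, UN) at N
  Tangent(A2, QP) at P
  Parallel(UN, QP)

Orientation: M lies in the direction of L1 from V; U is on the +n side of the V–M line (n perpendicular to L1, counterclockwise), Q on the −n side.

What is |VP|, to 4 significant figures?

42.83

The slot axis is L1's direction at -24.5°, so u = (cos -24.5°, sin -24.5°) = (0.9100, -0.4147) and n = (−sin -24.5°, cos -24.5°) = (0.4147, 0.9100). V is at the origin and M lies 41.5 along u from V, so M = 41.5·u = (37.76, -17.21). Tangency of A1 to both parallel lines with radius 10.6 puts U and Q at V ± 10.6·n: U = (4.396, 9.646), Q = (-4.396, -9.646). Equal radii place N and P the same way about M: N = M + 10.6·n = (42.16, -7.564), P = M − 10.6·n = (33.37, -26.86). Then |VP| = |P − V| = 42.83.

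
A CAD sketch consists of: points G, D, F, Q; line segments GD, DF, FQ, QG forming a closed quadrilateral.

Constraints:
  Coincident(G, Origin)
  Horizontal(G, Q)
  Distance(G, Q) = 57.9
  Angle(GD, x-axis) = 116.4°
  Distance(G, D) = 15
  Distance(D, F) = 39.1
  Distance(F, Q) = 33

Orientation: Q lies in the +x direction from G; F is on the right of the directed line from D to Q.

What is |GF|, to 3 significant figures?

27.2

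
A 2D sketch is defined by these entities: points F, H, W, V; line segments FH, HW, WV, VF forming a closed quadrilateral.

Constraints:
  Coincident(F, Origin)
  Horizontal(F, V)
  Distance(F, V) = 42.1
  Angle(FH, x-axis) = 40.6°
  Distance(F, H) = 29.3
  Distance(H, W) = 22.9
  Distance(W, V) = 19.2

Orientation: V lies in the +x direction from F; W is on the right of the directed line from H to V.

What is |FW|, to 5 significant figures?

23.591

Checks: |HW| = 22.90 ✓; |WV| = 19.20 ✓.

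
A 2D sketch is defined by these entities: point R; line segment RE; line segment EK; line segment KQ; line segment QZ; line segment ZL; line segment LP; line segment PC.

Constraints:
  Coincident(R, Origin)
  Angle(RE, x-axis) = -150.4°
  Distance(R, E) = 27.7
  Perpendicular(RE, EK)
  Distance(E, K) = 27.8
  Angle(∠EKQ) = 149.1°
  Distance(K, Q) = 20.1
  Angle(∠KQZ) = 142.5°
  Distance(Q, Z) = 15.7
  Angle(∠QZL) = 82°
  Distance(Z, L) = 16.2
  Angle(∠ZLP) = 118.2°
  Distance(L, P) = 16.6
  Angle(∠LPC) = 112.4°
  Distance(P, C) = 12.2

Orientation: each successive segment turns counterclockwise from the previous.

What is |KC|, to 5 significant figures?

5.5829

R is at the origin; RE runs at -150.4° with length 27.7, so E = (-24.085, -13.682). RE ⟂ EK, so EK runs at -60.400°; with |EK| = 27.8, K = (-10.353, -37.854). ∠EKQ = 149.1° gives KQ at -29.500° from the x-axis; with |KQ| = 20.1, Q = (7.1407, -47.752). ∠KQZ = 142.5° gives QZ at 8.0000° from the x-axis; with |QZ| = 15.7, Z = (22.688, -45.567). ∠QZL = 82.0° gives ZL at 106.00° from the x-axis; with |ZL| = 16.2, L = (18.223, -29.994). ∠ZLP = 118.2° gives LP at 167.80° from the x-axis; with |LP| = 16.6, P = (1.9975, -26.486). ∠LPC = 112.4° gives PC at -124.60° from the x-axis; with |PC| = 12.2, C = (-4.9302, -36.529). Then |KC| = |C − K| = 5.5829.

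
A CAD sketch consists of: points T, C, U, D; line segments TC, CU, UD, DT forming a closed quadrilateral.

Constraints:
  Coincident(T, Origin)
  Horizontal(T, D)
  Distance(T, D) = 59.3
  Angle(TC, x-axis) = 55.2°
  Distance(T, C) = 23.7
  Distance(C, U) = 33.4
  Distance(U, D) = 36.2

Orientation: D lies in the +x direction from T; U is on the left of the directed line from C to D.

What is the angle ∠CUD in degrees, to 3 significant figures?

91.1°

T is at the origin; TD is horizontal with |TD| = 59.3 and D in +x, so D = (59.3, 0). TC runs at 55.2° with |TC| = 23.7, so C = (13.5, 19.5). U is determined by |CU| = 33.4 and |UD| = 36.2 together: it lies at the intersection of circle(C, 33.4) and circle(D, 36.2). With |CD| = 49.7, the foot of the radical line on CD is 22.9 from C and the perpendicular offset is √(33.4² − 22.9²) = 24.3. Taking the left-of-CD solution: U = (44.1, 32.9).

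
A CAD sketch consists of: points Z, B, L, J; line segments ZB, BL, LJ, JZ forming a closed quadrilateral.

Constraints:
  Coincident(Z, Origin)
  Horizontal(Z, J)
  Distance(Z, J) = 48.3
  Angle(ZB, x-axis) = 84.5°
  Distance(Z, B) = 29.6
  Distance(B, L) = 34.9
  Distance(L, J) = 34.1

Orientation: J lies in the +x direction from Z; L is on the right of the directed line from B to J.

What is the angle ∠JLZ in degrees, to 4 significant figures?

160.6°

Z is at the origin; ZJ is horizontal with |ZJ| = 48.3 and J in +x, so J = (48.3, 0). ZB runs at 84.5° with |ZB| = 29.6, so B = (2.837, 29.46). L is determined by |BL| = 34.9 and |LJ| = 34.1 together: it lies at the intersection of circle(B, 34.9) and circle(J, 34.1). With |BJ| = 54.18, the foot of the radical line on BJ is 27.60 from B and the perpendicular offset is √(34.9² − 27.60²) = 21.36. Taking the right-of-BJ solution: L = (14.38, -3.473).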